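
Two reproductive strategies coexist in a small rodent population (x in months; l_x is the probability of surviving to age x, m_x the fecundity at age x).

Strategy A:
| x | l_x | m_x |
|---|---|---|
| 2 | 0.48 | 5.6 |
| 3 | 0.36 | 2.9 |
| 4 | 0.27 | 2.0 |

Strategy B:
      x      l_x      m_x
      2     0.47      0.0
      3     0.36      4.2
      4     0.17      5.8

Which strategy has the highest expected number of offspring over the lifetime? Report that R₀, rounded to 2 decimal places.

4.27

Strategy A: R₀ = 0.48×5.6 + 0.36×2.9 + 0.27×2.0 = 4.2720
Strategy B: R₀ = 0.47×0.0 + 0.36×4.2 + 0.17×5.8 = 2.4980
Highest R₀: strategy A with 4.2720.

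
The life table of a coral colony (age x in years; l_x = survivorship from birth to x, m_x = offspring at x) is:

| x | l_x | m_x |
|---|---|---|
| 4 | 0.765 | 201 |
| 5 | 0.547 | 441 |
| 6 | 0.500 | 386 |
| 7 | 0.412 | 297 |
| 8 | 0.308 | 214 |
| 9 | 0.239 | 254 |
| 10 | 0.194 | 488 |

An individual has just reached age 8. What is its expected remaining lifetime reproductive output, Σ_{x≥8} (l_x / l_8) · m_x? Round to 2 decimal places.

l_8 = 0.308. Conditional survival from age 8 to x is l_x / l_8.
  x=8: (0.308/0.308) × 214 = 214.0000
  x=9: (0.239/0.308) × 254 = 197.0974
  x=10: (0.194/0.308) × 488 = 307.3766
Sum = 214.0000 + 197.0974 + 307.3766 = 718.4740

718.47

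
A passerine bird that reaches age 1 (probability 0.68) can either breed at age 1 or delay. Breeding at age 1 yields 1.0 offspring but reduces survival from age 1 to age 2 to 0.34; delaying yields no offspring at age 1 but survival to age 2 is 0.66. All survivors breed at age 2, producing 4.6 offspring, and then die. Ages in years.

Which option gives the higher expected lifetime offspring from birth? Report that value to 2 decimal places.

breed at age 1: R₀ = 0.68 × (1.0 + 0.34 × 4.6) = 0.68 × 2.5640 = 1.7435
delay to age 2: R₀ = 0.68 × (0.66 × 4.6) = 0.68 × 3.0360 = 2.0645
Higher: delay to age 2 (2.0645).

2.06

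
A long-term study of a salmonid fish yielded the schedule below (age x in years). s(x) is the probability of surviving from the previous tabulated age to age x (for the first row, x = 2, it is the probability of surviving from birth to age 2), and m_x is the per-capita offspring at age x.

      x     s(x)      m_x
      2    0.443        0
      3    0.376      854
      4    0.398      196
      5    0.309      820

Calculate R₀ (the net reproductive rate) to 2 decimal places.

172.04

Survivorship from birth: l_x = s_2·s_3·…·s_x.
  l_2 = 0.44300
  l_3 = 0.16657
  l_4 = 0.06629
  l_5 = 0.02048
R₀ = Σ l_x m_x:
  age 2: 0.44300 × 0 = 0.0000
  age 3: 0.16657 × 854 = 142.2508
  age 4: 0.06629 × 196 = 12.9928
  age 5: 0.02048 × 820 = 16.7936
R₀ = 0.0000 + 142.2508 + 12.9928 + 16.7936 = 172.0372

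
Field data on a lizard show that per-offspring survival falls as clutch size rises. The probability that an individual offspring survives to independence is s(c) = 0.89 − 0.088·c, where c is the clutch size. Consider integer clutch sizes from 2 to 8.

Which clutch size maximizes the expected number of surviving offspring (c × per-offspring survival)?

Expected surviving offspring = c × s(c):
  c=2: 2 × 0.714 = 1.428
  c=3: 3 × 0.626 = 1.878
  c=4: 4 × 0.538 = 2.152
  c=5: 5 × 0.450 = 2.250
  c=6: 6 × 0.362 = 2.172
  c=7: 7 × 0.274 = 1.918
  c=8: 8 × 0.186 = 1.488
Maximum at c = 5 (2.250 surviving offspring).

5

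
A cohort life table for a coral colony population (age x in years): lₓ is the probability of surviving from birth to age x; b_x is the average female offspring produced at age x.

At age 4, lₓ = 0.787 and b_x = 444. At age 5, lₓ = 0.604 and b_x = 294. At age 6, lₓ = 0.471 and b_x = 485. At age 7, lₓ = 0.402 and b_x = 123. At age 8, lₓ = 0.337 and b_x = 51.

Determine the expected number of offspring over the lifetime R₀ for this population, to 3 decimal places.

822.072

R₀ = Σ lₓ b_x:
  age 4: 0.787 × 444 = 349.4280
  age 5: 0.604 × 294 = 177.5760
  age 6: 0.471 × 485 = 228.4350
  age 7: 0.402 × 123 = 49.4460
  age 8: 0.337 × 51 = 17.1870
R₀ = 349.4280 + 177.5760 + 228.4350 + 49.4460 + 17.1870 = 822.0720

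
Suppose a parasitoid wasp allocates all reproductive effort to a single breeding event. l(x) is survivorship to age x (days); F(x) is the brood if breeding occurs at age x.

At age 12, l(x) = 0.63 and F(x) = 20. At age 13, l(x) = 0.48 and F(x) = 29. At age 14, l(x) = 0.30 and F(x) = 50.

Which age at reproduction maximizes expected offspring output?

Expected offspring if breeding at age x = l(x) × F(x):
  age 12: 0.63 × 20 = 12.600
  age 13: 0.48 × 29 = 13.920
  age 14: 0.30 × 50 = 15.000
Maximum at age 14 (15.000).

14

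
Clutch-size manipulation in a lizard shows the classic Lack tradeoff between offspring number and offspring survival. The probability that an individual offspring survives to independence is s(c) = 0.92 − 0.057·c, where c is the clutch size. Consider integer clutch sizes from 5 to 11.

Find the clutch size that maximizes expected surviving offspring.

8

Expected surviving offspring = c × s(c):
  c=5: 5 × 0.635 = 3.175
  c=6: 6 × 0.578 = 3.468
  c=7: 7 × 0.521 = 3.647
  c=8: 8 × 0.464 = 3.712
  c=9: 9 × 0.407 = 3.663
  c=10: 10 × 0.350 = 3.500
  c=11: 11 × 0.293 = 3.223
Maximum at c = 8 (3.712 surviving offspring).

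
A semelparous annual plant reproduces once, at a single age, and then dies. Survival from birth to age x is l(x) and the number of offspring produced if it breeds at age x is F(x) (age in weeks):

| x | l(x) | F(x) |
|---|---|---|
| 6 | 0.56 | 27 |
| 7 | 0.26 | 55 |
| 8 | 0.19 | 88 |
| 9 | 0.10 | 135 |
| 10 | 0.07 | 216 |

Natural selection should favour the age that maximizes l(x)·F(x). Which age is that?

8

Expected offspring if breeding at age x = l(x) × F(x):
  age 6: 0.56 × 27 = 15.120
  age 7: 0.26 × 55 = 14.300
  age 8: 0.19 × 88 = 16.720
  age 9: 0.10 × 135 = 13.500
  age 10: 0.07 × 216 = 15.120
Maximum at age 8 (16.720).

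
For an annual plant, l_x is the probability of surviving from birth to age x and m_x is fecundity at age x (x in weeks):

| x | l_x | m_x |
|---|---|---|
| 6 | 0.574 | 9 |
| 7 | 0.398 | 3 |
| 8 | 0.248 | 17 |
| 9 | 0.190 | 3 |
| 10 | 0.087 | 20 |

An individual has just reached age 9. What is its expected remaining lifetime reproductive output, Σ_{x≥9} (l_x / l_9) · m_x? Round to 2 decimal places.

l_9 = 0.190. Conditional survival from age 9 to x is l_x / l_9.
  x=9: (0.190/0.190) × 3 = 3.0000
  x=10: (0.087/0.190) × 20 = 9.1579
Sum = 3.0000 + 9.1579 = 12.1579

12.16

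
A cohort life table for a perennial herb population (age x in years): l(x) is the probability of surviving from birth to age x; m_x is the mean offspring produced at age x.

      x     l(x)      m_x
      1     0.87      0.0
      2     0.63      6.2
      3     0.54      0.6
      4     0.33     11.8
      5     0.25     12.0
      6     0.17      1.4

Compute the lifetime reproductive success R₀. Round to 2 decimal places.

11.36

R₀ = Σ l(x) m_x:
  age 1: 0.87 × 0.0 = 0.0000
  age 2: 0.63 × 6.2 = 3.9060
  age 3: 0.54 × 0.6 = 0.3240
  age 4: 0.33 × 11.8 = 3.8940
  age 5: 0.25 × 12.0 = 3.0000
  age 6: 0.17 × 1.4 = 0.2380
R₀ = 0.0000 + 3.9060 + 0.3240 + 3.8940 + 3.0000 + 0.2380 = 11.3620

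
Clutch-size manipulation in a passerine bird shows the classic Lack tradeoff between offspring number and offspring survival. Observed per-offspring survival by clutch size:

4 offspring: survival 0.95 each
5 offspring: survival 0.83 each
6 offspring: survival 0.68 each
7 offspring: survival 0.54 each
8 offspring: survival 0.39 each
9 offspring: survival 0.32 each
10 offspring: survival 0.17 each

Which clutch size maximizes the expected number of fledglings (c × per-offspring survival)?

Expected fledglings = c × s(c):
  c=4: 4 × 0.95 = 3.800
  c=5: 5 × 0.83 = 4.150
  c=6: 6 × 0.68 = 4.080
  c=7: 7 × 0.54 = 3.780
  c=8: 8 × 0.39 = 3.120
  c=9: 9 × 0.32 = 2.880
  c=10: 10 × 0.17 = 1.700
Maximum at c = 5 (4.150 fledglings).

5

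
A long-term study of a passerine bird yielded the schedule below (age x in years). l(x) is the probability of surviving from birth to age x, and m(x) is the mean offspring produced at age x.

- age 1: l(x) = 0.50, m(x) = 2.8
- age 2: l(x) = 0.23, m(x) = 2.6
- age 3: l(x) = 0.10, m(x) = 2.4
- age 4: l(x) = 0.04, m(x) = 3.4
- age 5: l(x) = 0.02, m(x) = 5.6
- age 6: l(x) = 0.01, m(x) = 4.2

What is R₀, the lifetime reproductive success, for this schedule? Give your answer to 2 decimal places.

2.53

R₀ = Σ l(x) m(x):
  age 1: 0.50 × 2.8 = 1.4000
  age 2: 0.23 × 2.6 = 0.5980
  age 3: 0.10 × 2.4 = 0.2400
  age 4: 0.04 × 3.4 = 0.1360
  age 5: 0.02 × 5.6 = 0.1120
  age 6: 0.01 × 4.2 = 0.0420
R₀ = 1.4000 + 0.5980 + 0.2400 + 0.1360 + 0.1120 + 0.0420 = 2.5280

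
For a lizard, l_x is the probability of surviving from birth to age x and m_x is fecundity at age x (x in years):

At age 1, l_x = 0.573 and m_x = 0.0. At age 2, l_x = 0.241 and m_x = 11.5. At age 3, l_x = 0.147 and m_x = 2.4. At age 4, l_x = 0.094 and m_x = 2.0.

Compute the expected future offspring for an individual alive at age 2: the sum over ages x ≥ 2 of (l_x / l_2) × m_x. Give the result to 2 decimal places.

13.74

l_2 = 0.241. Conditional survival from age 2 to x is l_x / l_2.
  x=2: (0.241/0.241) × 11.5 = 11.5000
  x=3: (0.147/0.241) × 2.4 = 1.4639
  x=4: (0.094/0.241) × 2.0 = 0.7801
Sum = 11.5000 + 1.4639 + 0.7801 = 13.7440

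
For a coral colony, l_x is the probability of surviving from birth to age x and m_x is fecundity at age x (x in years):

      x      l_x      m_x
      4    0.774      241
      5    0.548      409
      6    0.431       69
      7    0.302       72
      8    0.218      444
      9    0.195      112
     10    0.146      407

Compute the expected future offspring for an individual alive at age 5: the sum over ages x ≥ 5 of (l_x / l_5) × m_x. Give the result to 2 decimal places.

827.86

l_5 = 0.548. Conditional survival from age 5 to x is l_x / l_5.
  x=5: (0.548/0.548) × 409 = 409.0000
  x=6: (0.431/0.548) × 69 = 54.2682
  x=7: (0.302/0.548) × 72 = 39.6788
  x=8: (0.218/0.548) × 444 = 176.6277
  x=9: (0.195/0.548) × 112 = 39.8540
  x=10: (0.146/0.548) × 407 = 108.4343
Sum = 409.0000 + 54.2682 + 39.6788 + 176.6277 + 39.8540 + 108.4343 = 827.8631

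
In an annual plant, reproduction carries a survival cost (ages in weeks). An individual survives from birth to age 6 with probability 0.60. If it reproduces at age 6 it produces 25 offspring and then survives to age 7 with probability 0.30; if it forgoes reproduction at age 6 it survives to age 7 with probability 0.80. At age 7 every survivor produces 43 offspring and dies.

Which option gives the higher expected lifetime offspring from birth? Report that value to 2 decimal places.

22.74

breed at age 6: R₀ = 0.60 × (25 + 0.30 × 43) = 0.60 × 37.9000 = 22.7400
delay to age 7: R₀ = 0.60 × (0.80 × 43) = 0.60 × 34.4000 = 20.6400
Higher: breed at age 6 (22.7400).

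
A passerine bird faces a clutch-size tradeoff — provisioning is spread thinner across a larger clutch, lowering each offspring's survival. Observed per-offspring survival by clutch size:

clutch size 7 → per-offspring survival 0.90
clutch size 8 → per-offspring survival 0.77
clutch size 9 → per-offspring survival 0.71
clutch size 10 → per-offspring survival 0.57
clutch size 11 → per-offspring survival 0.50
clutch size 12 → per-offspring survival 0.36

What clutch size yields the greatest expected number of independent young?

Expected independent young = c × s(c):
  c=7: 7 × 0.90 = 6.300
  c=8: 8 × 0.77 = 6.160
  c=9: 9 × 0.71 = 6.390
  c=10: 10 × 0.57 = 5.700
  c=11: 11 × 0.50 = 5.500
  c=12: 12 × 0.36 = 4.320
Maximum at c = 9 (6.390 independent young).

9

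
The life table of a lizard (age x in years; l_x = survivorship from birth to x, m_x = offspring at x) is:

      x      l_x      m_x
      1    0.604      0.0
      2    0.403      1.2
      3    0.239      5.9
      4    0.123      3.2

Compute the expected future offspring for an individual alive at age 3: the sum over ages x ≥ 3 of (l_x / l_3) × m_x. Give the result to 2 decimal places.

7.55

l_3 = 0.239. Conditional survival from age 3 to x is l_x / l_3.
  x=3: (0.239/0.239) × 5.9 = 5.9000
  x=4: (0.123/0.239) × 3.2 = 1.6469
Sum = 5.9000 + 1.6469 = 7.5469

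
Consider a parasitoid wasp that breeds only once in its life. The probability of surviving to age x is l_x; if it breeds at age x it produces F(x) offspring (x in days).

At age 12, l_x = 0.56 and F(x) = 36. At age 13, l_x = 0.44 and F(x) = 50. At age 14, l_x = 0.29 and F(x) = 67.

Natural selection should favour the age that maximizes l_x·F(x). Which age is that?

13

Expected offspring if breeding at age x = l_x × F(x):
  age 12: 0.56 × 36 = 20.160
  age 13: 0.44 × 50 = 22.000
  age 14: 0.29 × 67 = 19.430
Maximum at age 13 (22.000).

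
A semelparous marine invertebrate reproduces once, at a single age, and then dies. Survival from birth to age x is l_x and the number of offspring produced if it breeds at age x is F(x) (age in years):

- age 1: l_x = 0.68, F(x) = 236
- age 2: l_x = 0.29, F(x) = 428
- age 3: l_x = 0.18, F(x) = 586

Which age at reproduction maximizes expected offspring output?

1

Expected offspring if breeding at age x = l_x × F(x):
  age 1: 0.68 × 236 = 160.480
  age 2: 0.29 × 428 = 124.120
  age 3: 0.18 × 586 = 105.480
Maximum at age 1 (160.480).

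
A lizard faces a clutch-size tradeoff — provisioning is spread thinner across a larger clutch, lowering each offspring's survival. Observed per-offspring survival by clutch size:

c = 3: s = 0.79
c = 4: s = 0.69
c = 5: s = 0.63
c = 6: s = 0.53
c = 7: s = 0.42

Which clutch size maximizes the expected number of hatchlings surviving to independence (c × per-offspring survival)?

6

Expected hatchlings surviving to independence = c × s(c):
  c=3: 3 × 0.79 = 2.370
  c=4: 4 × 0.69 = 2.760
  c=5: 5 × 0.63 = 3.150
  c=6: 6 × 0.53 = 3.180
  c=7: 7 × 0.42 = 2.940
Maximum at c = 6 (3.180 hatchlings surviving to independence).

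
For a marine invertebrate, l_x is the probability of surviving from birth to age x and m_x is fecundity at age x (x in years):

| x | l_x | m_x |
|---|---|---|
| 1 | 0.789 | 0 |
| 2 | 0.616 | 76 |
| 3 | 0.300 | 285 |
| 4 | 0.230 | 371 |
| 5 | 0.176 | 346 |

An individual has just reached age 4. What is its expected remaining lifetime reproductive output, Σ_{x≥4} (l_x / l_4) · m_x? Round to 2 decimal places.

635.77

l_4 = 0.230. Conditional survival from age 4 to x is l_x / l_4.
  x=4: (0.230/0.230) × 371 = 371.0000
  x=5: (0.176/0.230) × 346 = 264.7652
Sum = 371.0000 + 264.7652 = 635.7652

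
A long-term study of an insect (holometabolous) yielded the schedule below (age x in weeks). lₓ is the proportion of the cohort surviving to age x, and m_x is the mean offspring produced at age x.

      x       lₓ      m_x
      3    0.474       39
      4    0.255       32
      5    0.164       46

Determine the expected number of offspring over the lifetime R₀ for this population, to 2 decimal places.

34.19

R₀ = Σ lₓ m_x:
  age 3: 0.474 × 39 = 18.4860
  age 4: 0.255 × 32 = 8.1600
  age 5: 0.164 × 46 = 7.5440
R₀ = 18.4860 + 8.1600 + 7.5440 = 34.1900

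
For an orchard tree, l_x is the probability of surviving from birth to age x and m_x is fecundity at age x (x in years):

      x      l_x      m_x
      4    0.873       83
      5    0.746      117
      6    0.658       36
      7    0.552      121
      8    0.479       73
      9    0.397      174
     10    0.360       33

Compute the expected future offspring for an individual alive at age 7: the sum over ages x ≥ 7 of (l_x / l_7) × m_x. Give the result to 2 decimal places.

331.01

l_7 = 0.552. Conditional survival from age 7 to x is l_x / l_7.
  x=7: (0.552/0.552) × 121 = 121.0000
  x=8: (0.479/0.552) × 73 = 63.3460
  x=9: (0.397/0.552) × 174 = 125.1413
  x=10: (0.360/0.552) × 33 = 21.5217
Sum = 121.0000 + 63.3460 + 125.1413 + 21.5217 = 331.0091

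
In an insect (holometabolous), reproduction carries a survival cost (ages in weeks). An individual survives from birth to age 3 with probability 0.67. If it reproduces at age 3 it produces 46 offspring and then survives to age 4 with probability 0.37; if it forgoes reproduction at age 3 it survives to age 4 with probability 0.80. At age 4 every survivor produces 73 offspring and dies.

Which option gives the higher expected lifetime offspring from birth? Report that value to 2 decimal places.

48.92

breed at age 3: R₀ = 0.67 × (46 + 0.37 × 73) = 0.67 × 73.0100 = 48.9167
delay to age 4: R₀ = 0.67 × (0.80 × 73) = 0.67 × 58.4000 = 39.1280
Higher: breed at age 3 (48.9167).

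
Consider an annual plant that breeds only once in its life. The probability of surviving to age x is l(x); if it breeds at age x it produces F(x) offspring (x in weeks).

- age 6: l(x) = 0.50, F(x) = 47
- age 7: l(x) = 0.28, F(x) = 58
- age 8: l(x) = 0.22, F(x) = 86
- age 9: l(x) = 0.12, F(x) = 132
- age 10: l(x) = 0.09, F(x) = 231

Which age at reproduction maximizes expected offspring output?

Expected offspring if breeding at age x = l(x) × F(x):
  age 6: 0.50 × 47 = 23.500
  age 7: 0.28 × 58 = 16.240
  age 8: 0.22 × 86 = 18.920
  age 9: 0.12 × 132 = 15.840
  age 10: 0.09 × 231 = 20.790
Maximum at age 6 (23.500).

6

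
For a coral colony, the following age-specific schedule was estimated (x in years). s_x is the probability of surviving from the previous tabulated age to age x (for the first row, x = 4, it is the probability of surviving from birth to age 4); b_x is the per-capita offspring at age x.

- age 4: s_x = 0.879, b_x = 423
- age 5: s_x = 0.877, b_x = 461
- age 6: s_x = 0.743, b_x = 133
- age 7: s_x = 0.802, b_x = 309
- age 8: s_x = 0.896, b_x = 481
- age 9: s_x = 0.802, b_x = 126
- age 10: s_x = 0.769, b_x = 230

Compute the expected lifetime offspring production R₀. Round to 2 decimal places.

Survivorship from birth: l_x = s_4·s_5·…·s_x.
  l_4 = 0.87900
  l_5 = 0.77088
  l_6 = 0.57277
  l_7 = 0.45936
  l_8 = 0.41159
  l_9 = 0.33009
  l_10 = 0.25384
R₀ = Σ l_x b_x:
  age 4: 0.87900 × 423 = 371.8170
  age 5: 0.77088 × 461 = 355.3757
  age 6: 0.57277 × 133 = 76.1784
  age 7: 0.45936 × 309 = 141.9422
  age 8: 0.41159 × 481 = 197.9748
  age 9: 0.33009 × 126 = 41.5913
  age 10: 0.25384 × 230 = 58.3832
R₀ = 371.8170 + 355.3757 + 76.1784 + 141.9422 + 197.9748 + 41.5913 + 58.3832 = 1243.2627

1243.26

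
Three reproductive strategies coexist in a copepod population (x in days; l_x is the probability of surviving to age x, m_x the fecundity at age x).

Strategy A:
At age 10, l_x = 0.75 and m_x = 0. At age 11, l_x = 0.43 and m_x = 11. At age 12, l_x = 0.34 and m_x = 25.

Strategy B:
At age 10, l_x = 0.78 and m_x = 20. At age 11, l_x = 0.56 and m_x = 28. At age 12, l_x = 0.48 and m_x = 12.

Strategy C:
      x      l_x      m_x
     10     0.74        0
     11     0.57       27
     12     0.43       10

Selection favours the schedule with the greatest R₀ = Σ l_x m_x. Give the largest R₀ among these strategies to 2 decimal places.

Strategy A: R₀ = 0.75×0 + 0.43×11 + 0.34×25 = 13.2300
Strategy B: R₀ = 0.78×20 + 0.56×28 + 0.48×12 = 37.0400
Strategy C: R₀ = 0.74×0 + 0.57×27 + 0.43×10 = 19.6900
Highest R₀: strategy B with 37.0400.

37.04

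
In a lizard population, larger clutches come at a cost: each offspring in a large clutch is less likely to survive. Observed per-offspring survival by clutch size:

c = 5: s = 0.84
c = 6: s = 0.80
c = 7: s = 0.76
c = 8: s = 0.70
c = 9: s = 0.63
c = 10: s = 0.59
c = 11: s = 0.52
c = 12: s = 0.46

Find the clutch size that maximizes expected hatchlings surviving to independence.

10

Expected hatchlings surviving to independence = c × s(c):
  c=5: 5 × 0.84 = 4.200
  c=6: 6 × 0.80 = 4.800
  c=7: 7 × 0.76 = 5.320
  c=8: 8 × 0.70 = 5.600
  c=9: 9 × 0.63 = 5.670
  c=10: 10 × 0.59 = 5.900
  c=11: 11 × 0.52 = 5.720
  c=12: 12 × 0.46 = 5.520
Maximum at c = 10 (5.900 hatchlings surviving to independence).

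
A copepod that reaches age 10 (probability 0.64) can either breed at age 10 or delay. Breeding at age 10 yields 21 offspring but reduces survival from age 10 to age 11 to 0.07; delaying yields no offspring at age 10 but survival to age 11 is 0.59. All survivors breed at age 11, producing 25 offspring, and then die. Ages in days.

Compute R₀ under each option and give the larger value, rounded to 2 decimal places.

breed at age 10: R₀ = 0.64 × (21 + 0.07 × 25) = 0.64 × 22.7500 = 14.5600
delay to age 11: R₀ = 0.64 × (0.59 × 25) = 0.64 × 14.7500 = 9.4400
Higher: breed at age 10 (14.5600).

14.56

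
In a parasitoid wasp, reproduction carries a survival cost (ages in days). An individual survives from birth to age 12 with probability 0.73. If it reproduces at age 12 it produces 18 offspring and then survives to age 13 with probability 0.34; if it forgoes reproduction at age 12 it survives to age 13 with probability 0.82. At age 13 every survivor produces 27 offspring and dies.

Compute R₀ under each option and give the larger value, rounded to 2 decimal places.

19.84

breed at age 12: R₀ = 0.73 × (18 + 0.34 × 27) = 0.73 × 27.1800 = 19.8414
delay to age 13: R₀ = 0.73 × (0.82 × 27) = 0.73 × 22.1400 = 16.1622
Higher: breed at age 12 (19.8414).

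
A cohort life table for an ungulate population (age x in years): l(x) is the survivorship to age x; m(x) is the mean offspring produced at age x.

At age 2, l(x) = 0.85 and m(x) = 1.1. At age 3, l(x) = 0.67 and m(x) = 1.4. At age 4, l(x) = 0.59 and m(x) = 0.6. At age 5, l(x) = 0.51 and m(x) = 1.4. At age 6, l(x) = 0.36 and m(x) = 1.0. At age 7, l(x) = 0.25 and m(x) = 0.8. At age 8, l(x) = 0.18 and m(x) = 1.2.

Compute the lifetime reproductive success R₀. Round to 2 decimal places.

R₀ = Σ l(x) m(x):
  age 2: 0.85 × 1.1 = 0.9350
  age 3: 0.67 × 1.4 = 0.9380
  age 4: 0.59 × 0.6 = 0.3540
  age 5: 0.51 × 1.4 = 0.7140
  age 6: 0.36 × 1.0 = 0.3600
  age 7: 0.25 × 0.8 = 0.2000
  age 8: 0.18 × 1.2 = 0.2160
R₀ = 0.9350 + 0.9380 + 0.3540 + 0.7140 + 0.3600 + 0.2000 + 0.2160 = 3.7170

3.72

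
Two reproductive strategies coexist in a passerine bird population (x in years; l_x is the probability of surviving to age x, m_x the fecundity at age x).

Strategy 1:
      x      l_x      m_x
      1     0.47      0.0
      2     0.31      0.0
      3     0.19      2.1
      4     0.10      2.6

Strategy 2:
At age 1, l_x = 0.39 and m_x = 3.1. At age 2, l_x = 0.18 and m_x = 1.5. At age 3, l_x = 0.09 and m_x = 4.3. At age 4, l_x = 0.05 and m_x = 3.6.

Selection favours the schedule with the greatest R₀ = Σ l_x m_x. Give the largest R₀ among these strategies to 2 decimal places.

Strategy 1: R₀ = 0.47×0.0 + 0.31×0.0 + 0.19×2.1 + 0.10×2.6 = 0.6590
Strategy 2: R₀ = 0.39×3.1 + 0.18×1.5 + 0.09×4.3 + 0.05×3.6 = 2.0460
Highest R₀: strategy 2 with 2.0460.

2.05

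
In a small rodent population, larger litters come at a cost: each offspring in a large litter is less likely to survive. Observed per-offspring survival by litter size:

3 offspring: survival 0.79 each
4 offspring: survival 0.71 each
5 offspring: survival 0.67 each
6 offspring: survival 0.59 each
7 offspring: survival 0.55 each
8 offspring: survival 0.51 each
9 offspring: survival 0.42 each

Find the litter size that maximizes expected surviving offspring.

Expected surviving offspring = c × s(c):
  c=3: 3 × 0.79 = 2.370
  c=4: 4 × 0.71 = 2.840
  c=5: 5 × 0.67 = 3.350
  c=6: 6 × 0.59 = 3.540
  c=7: 7 × 0.55 = 3.850
  c=8: 8 × 0.51 = 4.080
  c=9: 9 × 0.42 = 3.780
Maximum at c = 8 (4.080 surviving offspring).

8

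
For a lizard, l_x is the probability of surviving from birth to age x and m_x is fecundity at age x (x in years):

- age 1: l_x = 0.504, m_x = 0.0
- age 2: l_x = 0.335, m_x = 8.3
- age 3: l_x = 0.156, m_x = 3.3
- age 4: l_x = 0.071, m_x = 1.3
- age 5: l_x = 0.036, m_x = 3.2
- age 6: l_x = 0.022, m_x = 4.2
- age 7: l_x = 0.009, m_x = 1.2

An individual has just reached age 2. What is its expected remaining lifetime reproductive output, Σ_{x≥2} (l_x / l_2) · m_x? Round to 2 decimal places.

l_2 = 0.335. Conditional survival from age 2 to x is l_x / l_2.
  x=2: (0.335/0.335) × 8.3 = 8.3000
  x=3: (0.156/0.335) × 3.3 = 1.5367
  x=4: (0.071/0.335) × 1.3 = 0.2755
  x=5: (0.036/0.335) × 3.2 = 0.3439
  x=6: (0.022/0.335) × 4.2 = 0.2758
  x=7: (0.009/0.335) × 1.2 = 0.0322
Sum = 8.3000 + 1.5367 + 0.2755 + 0.3439 + 0.2758 + 0.0322 = 10.7642

10.76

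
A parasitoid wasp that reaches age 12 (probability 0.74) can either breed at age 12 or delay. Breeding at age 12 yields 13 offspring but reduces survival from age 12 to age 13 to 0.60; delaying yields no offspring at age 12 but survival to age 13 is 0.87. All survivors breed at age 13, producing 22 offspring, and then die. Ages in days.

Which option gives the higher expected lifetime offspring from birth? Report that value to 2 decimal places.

19.39

breed at age 12: R₀ = 0.74 × (13 + 0.60 × 22) = 0.74 × 26.2000 = 19.3880
delay to age 13: R₀ = 0.74 × (0.87 × 22) = 0.74 × 19.1400 = 14.1636
Higher: breed at age 12 (19.3880).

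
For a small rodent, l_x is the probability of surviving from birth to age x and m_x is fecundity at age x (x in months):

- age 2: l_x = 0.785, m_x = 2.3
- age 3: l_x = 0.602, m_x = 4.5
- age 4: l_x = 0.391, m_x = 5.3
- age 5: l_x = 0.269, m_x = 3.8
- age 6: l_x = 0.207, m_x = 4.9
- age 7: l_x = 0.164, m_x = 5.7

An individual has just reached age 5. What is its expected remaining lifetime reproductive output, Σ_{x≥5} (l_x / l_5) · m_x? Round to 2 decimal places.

11.05

l_5 = 0.269. Conditional survival from age 5 to x is l_x / l_5.
  x=5: (0.269/0.269) × 3.8 = 3.8000
  x=6: (0.207/0.269) × 4.9 = 3.7706
  x=7: (0.164/0.269) × 5.7 = 3.4751
Sum = 3.8000 + 3.7706 + 3.4751 = 11.0457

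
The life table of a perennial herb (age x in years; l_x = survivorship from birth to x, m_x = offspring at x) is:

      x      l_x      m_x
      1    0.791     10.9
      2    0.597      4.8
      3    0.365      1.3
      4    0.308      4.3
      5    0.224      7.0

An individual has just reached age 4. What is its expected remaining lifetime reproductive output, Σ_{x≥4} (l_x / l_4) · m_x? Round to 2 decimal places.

9.39

l_4 = 0.308. Conditional survival from age 4 to x is l_x / l_4.
  x=4: (0.308/0.308) × 4.3 = 4.3000
  x=5: (0.224/0.308) × 7.0 = 5.0909
Sum = 4.3000 + 5.0909 = 9.3909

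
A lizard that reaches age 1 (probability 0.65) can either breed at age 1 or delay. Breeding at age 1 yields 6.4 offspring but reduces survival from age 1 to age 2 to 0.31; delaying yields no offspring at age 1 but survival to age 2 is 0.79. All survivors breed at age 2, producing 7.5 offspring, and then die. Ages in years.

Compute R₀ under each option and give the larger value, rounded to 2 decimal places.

breed at age 1: R₀ = 0.65 × (6.4 + 0.31 × 7.5) = 0.65 × 8.7250 = 5.6713
delay to age 2: R₀ = 0.65 × (0.79 × 7.5) = 0.65 × 5.9250 = 3.8513
Higher: breed at age 1 (5.6713).

5.67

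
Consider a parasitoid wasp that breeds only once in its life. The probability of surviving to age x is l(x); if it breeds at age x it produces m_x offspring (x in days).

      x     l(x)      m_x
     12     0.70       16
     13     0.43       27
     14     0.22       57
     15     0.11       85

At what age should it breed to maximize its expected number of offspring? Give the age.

14

Expected offspring if breeding at age x = l(x) × m_x:
  age 12: 0.70 × 16 = 11.200
  age 13: 0.43 × 27 = 11.610
  age 14: 0.22 × 57 = 12.540
  age 15: 0.11 × 85 = 9.350
Maximum at age 14 (12.540).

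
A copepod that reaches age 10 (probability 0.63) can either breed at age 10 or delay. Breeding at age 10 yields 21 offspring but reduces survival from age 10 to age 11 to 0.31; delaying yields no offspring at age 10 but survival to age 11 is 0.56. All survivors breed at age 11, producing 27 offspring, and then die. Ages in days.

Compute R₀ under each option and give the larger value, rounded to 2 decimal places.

breed at age 10: R₀ = 0.63 × (21 + 0.31 × 27) = 0.63 × 29.3700 = 18.5031
delay to age 11: R₀ = 0.63 × (0.56 × 27) = 0.63 × 15.1200 = 9.5256
Higher: breed at age 10 (18.5031).

18.50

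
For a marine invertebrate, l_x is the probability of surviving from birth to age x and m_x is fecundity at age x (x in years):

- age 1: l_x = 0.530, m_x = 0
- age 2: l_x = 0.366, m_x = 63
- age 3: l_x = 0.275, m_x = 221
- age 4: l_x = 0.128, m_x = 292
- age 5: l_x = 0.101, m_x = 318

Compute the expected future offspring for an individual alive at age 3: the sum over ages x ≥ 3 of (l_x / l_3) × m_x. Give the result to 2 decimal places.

473.71

l_3 = 0.275. Conditional survival from age 3 to x is l_x / l_3.
  x=3: (0.275/0.275) × 221 = 221.0000
  x=4: (0.128/0.275) × 292 = 135.9127
  x=5: (0.101/0.275) × 318 = 116.7927
Sum = 221.0000 + 135.9127 + 116.7927 = 473.7055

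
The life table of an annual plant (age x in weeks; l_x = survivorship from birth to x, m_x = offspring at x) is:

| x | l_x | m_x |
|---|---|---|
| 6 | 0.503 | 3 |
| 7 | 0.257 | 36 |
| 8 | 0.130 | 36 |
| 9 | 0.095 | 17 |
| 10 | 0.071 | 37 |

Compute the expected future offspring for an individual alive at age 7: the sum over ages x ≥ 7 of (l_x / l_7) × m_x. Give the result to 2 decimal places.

l_7 = 0.257. Conditional survival from age 7 to x is l_x / l_7.
  x=7: (0.257/0.257) × 36 = 36.0000
  x=8: (0.130/0.257) × 36 = 18.2101
  x=9: (0.095/0.257) × 17 = 6.2840
  x=10: (0.071/0.257) × 37 = 10.2218
Sum = 36.0000 + 18.2101 + 6.2840 + 10.2218 = 70.7160

70.72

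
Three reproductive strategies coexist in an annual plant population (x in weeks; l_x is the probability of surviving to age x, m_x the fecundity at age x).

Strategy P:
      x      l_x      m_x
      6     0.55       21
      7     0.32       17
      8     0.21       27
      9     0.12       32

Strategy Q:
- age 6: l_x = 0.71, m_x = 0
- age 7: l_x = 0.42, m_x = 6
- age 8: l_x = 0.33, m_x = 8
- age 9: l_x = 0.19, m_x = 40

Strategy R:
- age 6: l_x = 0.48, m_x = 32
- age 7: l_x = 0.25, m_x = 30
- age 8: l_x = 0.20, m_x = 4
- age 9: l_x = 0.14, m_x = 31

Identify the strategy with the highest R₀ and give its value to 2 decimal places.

Strategy P: R₀ = 0.55×21 + 0.32×17 + 0.21×27 + 0.12×32 = 26.5000
Strategy Q: R₀ = 0.71×0 + 0.42×6 + 0.33×8 + 0.19×40 = 12.7600
Strategy R: R₀ = 0.48×32 + 0.25×30 + 0.20×4 + 0.14×31 = 28.0000
Highest R₀: strategy R with 28.0000.

28.00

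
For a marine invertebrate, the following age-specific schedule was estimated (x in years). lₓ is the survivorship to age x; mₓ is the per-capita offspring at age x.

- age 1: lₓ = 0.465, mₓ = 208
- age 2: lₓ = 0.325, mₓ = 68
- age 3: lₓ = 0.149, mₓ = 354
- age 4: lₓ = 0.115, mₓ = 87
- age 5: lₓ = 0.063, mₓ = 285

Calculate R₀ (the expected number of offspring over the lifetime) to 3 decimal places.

199.526

R₀ = Σ lₓ mₓ:
  age 1: 0.465 × 208 = 96.7200
  age 2: 0.325 × 68 = 22.1000
  age 3: 0.149 × 354 = 52.7460
  age 4: 0.115 × 87 = 10.0050
  age 5: 0.063 × 285 = 17.9550
R₀ = 96.7200 + 22.1000 + 52.7460 + 10.0050 + 17.9550 = 199.5260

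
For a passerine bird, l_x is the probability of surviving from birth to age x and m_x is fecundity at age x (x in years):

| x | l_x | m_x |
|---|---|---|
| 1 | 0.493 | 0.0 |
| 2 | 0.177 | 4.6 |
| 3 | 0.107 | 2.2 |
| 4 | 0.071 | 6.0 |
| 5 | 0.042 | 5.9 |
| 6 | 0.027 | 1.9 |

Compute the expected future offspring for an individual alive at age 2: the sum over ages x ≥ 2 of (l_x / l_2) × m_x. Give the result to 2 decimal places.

10.03

l_2 = 0.177. Conditional survival from age 2 to x is l_x / l_2.
  x=2: (0.177/0.177) × 4.6 = 4.6000
  x=3: (0.107/0.177) × 2.2 = 1.3299
  x=4: (0.071/0.177) × 6.0 = 2.4068
  x=5: (0.042/0.177) × 5.9 = 1.4000
  x=6: (0.027/0.177) × 1.9 = 0.2898
Sum = 4.6000 + 1.3299 + 2.4068 + 1.4000 + 0.2898 = 10.0266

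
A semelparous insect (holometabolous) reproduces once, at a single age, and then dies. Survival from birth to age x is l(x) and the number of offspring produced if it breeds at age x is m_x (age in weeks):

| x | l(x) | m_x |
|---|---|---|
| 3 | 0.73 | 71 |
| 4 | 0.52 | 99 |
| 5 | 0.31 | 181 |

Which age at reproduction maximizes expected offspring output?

Expected offspring if breeding at age x = l(x) × m_x:
  age 3: 0.73 × 71 = 51.830
  age 4: 0.52 × 99 = 51.480
  age 5: 0.31 × 181 = 56.110
Maximum at age 5 (56.110).

5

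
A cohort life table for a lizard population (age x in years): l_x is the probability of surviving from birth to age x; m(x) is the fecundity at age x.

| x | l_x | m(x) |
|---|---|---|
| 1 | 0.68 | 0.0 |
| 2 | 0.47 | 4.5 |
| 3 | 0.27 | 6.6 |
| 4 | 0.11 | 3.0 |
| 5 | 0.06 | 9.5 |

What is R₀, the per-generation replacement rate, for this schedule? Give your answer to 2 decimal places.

R₀ = Σ l_x m(x):
  age 1: 0.68 × 0.0 = 0.0000
  age 2: 0.47 × 4.5 = 2.1150
  age 3: 0.27 × 6.6 = 1.7820
  age 4: 0.11 × 3.0 = 0.3300
  age 5: 0.06 × 9.5 = 0.5700
R₀ = 0.0000 + 2.1150 + 1.7820 + 0.3300 + 0.5700 = 4.7970

4.80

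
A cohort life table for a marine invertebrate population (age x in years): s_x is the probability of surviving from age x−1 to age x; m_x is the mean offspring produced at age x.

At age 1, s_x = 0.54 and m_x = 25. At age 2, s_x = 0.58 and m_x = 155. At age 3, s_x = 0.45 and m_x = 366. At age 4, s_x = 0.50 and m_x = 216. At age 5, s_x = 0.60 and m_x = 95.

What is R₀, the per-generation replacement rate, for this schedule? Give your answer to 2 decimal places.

132.87

Survivorship from birth: l_x = s_1·s_2·…·s_x.
  l_1 = 0.54000
  l_2 = 0.31320
  l_3 = 0.14094
  l_4 = 0.07047
  l_5 = 0.04228
R₀ = Σ l_x m_x:
  age 1: 0.54000 × 25 = 13.5000
  age 2: 0.31320 × 155 = 48.5460
  age 3: 0.14094 × 366 = 51.5840
  age 4: 0.07047 × 216 = 15.2215
  age 5: 0.04228 × 95 = 4.0166
R₀ = 13.5000 + 48.5460 + 51.5840 + 15.2215 + 4.0166 = 132.8682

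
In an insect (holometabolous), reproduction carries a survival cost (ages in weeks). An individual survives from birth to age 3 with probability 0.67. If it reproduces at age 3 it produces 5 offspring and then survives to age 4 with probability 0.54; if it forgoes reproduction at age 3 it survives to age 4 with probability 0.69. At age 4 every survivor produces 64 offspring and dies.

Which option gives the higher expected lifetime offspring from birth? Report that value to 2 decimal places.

29.59

breed at age 3: R₀ = 0.67 × (5 + 0.54 × 64) = 0.67 × 39.5600 = 26.5052
delay to age 4: R₀ = 0.67 × (0.69 × 64) = 0.67 × 44.1600 = 29.5872
Higher: delay to age 4 (29.5872).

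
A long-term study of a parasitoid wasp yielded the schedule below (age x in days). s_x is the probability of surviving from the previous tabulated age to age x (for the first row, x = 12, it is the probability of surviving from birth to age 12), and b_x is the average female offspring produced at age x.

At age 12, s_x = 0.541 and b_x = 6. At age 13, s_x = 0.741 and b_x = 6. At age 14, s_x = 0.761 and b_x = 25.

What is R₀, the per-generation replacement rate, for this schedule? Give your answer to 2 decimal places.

Survivorship from birth: l_x = s_12·s_13·…·s_x.
  l_12 = 0.54100
  l_13 = 0.40088
  l_14 = 0.30507
R₀ = Σ l_x b_x:
  age 12: 0.54100 × 6 = 3.2460
  age 13: 0.40088 × 6 = 2.4053
  age 14: 0.30507 × 25 = 7.6268
R₀ = 3.2460 + 2.4053 + 7.6268 = 13.2780

13.28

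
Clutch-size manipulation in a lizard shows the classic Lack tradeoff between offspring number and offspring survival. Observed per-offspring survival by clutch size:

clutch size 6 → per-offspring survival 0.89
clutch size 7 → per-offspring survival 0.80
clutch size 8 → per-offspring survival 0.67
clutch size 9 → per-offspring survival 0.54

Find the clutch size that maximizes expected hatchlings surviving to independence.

7

Expected hatchlings surviving to independence = c × s(c):
  c=6: 6 × 0.89 = 5.340
  c=7: 7 × 0.80 = 5.600
  c=8: 8 × 0.67 = 5.360
  c=9: 9 × 0.54 = 4.860
Maximum at c = 7 (5.600 hatchlings surviving to independence).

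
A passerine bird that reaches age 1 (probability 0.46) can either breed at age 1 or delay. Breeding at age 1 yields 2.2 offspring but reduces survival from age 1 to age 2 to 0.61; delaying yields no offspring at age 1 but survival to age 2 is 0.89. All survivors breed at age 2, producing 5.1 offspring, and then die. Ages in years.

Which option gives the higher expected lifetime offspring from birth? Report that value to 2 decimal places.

2.44

breed at age 1: R₀ = 0.46 × (2.2 + 0.61 × 5.1) = 0.46 × 5.3110 = 2.4431
delay to age 2: R₀ = 0.46 × (0.89 × 5.1) = 0.46 × 4.5390 = 2.0879
Higher: breed at age 1 (2.4431).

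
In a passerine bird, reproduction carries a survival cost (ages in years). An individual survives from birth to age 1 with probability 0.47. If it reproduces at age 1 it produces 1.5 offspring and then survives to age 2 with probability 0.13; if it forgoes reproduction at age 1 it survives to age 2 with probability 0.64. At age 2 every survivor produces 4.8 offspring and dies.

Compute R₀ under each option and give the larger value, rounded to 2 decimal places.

1.44

breed at age 1: R₀ = 0.47 × (1.5 + 0.13 × 4.8) = 0.47 × 2.1240 = 0.9983
delay to age 2: R₀ = 0.47 × (0.64 × 4.8) = 0.47 × 3.0720 = 1.4438
Higher: delay to age 2 (1.4438).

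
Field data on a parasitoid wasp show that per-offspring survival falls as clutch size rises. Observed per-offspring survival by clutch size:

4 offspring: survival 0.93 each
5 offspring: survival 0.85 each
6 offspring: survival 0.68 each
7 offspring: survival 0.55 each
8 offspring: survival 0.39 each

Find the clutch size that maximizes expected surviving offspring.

Expected surviving offspring = c × s(c):
  c=4: 4 × 0.93 = 3.720
  c=5: 5 × 0.85 = 4.250
  c=6: 6 × 0.68 = 4.080
  c=7: 7 × 0.55 = 3.850
  c=8: 8 × 0.39 = 3.120
Maximum at c = 5 (4.250 surviving offspring).

5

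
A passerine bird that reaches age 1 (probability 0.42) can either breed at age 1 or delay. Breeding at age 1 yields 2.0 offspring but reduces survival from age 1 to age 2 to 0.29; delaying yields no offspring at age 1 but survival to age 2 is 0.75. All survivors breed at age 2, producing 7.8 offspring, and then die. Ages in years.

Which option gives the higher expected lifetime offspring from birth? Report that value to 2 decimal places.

2.46

breed at age 1: R₀ = 0.42 × (2.0 + 0.29 × 7.8) = 0.42 × 4.2620 = 1.7900
delay to age 2: R₀ = 0.42 × (0.75 × 7.8) = 0.42 × 5.8500 = 2.4570
Higher: delay to age 2 (2.4570).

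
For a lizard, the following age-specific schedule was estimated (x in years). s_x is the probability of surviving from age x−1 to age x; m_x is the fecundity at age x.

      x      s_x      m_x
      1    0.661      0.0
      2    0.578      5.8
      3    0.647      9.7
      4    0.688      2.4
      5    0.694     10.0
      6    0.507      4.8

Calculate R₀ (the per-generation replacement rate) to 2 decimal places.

6.49

Survivorship from birth: l_x = s_1·s_2·…·s_x.
  l_1 = 0.66100
  l_2 = 0.38206
  l_3 = 0.24719
  l_4 = 0.17007
  l_5 = 0.11803
  l_6 = 0.05984
R₀ = Σ l_x m_x:
  age 1: 0.66100 × 0.0 = 0.0000
  age 2: 0.38206 × 5.8 = 2.2159
  age 3: 0.24719 × 9.7 = 2.3977
  age 4: 0.17007 × 2.4 = 0.4082
  age 5: 0.11803 × 10.0 = 1.1803
  age 6: 0.05984 × 4.8 = 0.2872
R₀ = 0.0000 + 2.2159 + 2.3977 + 0.4082 + 1.1803 + 0.2872 = 6.4894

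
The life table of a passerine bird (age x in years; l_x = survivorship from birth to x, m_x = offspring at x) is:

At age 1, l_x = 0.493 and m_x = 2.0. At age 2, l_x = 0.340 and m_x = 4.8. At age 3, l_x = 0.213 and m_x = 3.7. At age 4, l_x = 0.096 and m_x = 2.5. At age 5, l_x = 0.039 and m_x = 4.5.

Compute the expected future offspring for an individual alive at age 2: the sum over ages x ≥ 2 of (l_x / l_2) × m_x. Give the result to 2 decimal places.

l_2 = 0.340. Conditional survival from age 2 to x is l_x / l_2.
  x=2: (0.340/0.340) × 4.8 = 4.8000
  x=3: (0.213/0.340) × 3.7 = 2.3179
  x=4: (0.096/0.340) × 2.5 = 0.7059
  x=5: (0.039/0.340) × 4.5 = 0.5162
Sum = 4.8000 + 2.3179 + 0.7059 + 0.5162 = 8.3400

8.34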